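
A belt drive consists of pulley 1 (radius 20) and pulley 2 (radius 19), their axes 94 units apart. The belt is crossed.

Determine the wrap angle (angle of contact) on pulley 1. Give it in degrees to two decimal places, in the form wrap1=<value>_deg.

wrap1=229.03_deg

crossed belt: β = asin((r1+r2)/C) = asin(39/94) = 24.5126°
wrap1 = wrap2 = π + 2β = 229.0252°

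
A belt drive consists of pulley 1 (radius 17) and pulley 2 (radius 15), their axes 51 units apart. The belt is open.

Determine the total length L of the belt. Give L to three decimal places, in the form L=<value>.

open belt: β = asin((r2−r1)/C) = asin(-2/51) = -2.2475°
wrap1 = π − 2β = 184.4949°
wrap2 = π + 2β = 175.5051°
tangent length = C·cosβ = 50.9608
L = r1·wrap1 + r2·wrap2 + 2·C·cosβ = 17·3.2200 + 15·3.0631 + 2·50.9608 = 202.6094

L=202.609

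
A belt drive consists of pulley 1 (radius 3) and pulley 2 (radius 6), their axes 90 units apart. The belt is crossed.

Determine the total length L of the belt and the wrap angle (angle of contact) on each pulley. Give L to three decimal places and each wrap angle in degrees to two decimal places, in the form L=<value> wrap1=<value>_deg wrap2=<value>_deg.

L=209.175 wrap1=191.48_deg wrap2=191.48_deg

crossed belt: β = asin((r1+r2)/C) = asin(9/90) = 5.7392°
wrap1 = wrap2 = π + 2β = 191.4783°
tangent length = C·cosβ = 89.5489
L = (r1+r2)·wrap + 2·C·cosβ = 9·3.3419 + 2·89.5489 = 209.1751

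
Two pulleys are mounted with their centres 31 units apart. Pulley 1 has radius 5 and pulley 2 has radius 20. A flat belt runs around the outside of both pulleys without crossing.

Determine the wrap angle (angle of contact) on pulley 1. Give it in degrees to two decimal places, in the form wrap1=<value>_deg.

wrap1=122.12_deg

open belt: β = asin((r2−r1)/C) = asin(15/31) = 28.9385°
wrap1 = π − 2β = 122.1229°
wrap2 = π + 2β = 237.8771°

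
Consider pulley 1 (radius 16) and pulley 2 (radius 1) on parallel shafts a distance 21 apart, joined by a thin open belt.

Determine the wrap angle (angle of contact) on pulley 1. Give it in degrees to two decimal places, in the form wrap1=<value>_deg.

open belt: β = asin((r2−r1)/C) = asin(-15/21) = -45.5847°
wrap1 = π − 2β = 271.1694°
wrap2 = π + 2β = 88.8306°

wrap1=271.17_deg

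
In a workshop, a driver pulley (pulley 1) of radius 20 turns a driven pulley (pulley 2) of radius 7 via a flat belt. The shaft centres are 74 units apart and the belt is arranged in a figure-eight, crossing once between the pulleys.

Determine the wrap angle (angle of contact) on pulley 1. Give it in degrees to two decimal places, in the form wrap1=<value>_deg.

wrap1=222.80_deg

crossed belt: β = asin((r1+r2)/C) = asin(27/74) = 21.3993°
wrap1 = wrap2 = π + 2β = 222.7985°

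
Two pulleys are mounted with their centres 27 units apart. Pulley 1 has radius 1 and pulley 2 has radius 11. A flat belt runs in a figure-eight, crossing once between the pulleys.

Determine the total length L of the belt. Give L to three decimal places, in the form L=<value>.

crossed belt: β = asin((r1+r2)/C) = asin(12/27) = 26.3878°
wrap1 = wrap2 = π + 2β = 232.7756°
tangent length = C·cosβ = 24.1868
L = (r1+r2)·wrap + 2·C·cosβ = 12·4.0627 + 2·24.1868 = 97.1260

L=97.126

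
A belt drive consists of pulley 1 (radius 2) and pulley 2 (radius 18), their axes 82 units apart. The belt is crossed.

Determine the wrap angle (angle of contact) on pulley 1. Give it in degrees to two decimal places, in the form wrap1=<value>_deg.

wrap1=208.23_deg

crossed belt: β = asin((r1+r2)/C) = asin(20/82) = 14.1170°
wrap1 = wrap2 = π + 2β = 208.2340°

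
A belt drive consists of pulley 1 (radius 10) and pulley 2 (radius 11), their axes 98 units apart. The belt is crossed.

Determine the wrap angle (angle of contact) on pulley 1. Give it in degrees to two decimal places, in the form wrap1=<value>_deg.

wrap1=204.75_deg

crossed belt: β = asin((r1+r2)/C) = asin(21/98) = 12.3736°
wrap1 = wrap2 = π + 2β = 204.7473°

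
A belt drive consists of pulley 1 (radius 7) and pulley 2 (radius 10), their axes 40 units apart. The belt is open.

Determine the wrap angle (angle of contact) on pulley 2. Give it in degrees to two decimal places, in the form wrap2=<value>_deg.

wrap2=188.60_deg

open belt: β = asin((r2−r1)/C) = asin(3/40) = 4.3012°
wrap1 = π − 2β = 171.3976°
wrap2 = π + 2β = 188.6024°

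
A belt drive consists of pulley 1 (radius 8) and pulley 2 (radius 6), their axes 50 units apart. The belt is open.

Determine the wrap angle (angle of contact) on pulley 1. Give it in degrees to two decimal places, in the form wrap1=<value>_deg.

open belt: β = asin((r2−r1)/C) = asin(-2/50) = -2.2924°
wrap1 = π − 2β = 184.5849°
wrap2 = π + 2β = 175.4151°

wrap1=184.58_deg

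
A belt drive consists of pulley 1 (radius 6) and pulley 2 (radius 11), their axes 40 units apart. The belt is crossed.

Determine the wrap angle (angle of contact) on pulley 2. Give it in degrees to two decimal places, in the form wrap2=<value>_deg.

wrap2=230.30_deg

crossed belt: β = asin((r1+r2)/C) = asin(17/40) = 25.1507°
wrap1 = wrap2 = π + 2β = 230.3013°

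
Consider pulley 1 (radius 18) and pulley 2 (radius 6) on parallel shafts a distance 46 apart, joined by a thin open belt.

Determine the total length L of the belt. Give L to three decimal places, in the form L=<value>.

open belt: β = asin((r2−r1)/C) = asin(-12/46) = -15.1217°
wrap1 = π − 2β = 210.2433°
wrap2 = π + 2β = 149.7567°
tangent length = C·cosβ = 44.4072
L = r1·wrap1 + r2·wrap2 + 2·C·cosβ = 18·3.6694 + 6·2.6137 + 2·44.4072 = 170.5468

L=170.547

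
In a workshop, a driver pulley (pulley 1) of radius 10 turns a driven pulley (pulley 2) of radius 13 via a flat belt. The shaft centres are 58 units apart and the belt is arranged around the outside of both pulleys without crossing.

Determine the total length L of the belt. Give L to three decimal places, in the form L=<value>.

open belt: β = asin((r2−r1)/C) = asin(3/58) = 2.9649°
wrap1 = π − 2β = 174.0702°
wrap2 = π + 2β = 185.9298°
tangent length = C·cosβ = 57.9224
L = r1·wrap1 + r2·wrap2 + 2·C·cosβ = 10·3.0381 + 13·3.2451 + 2·57.9224 = 188.4118

L=188.412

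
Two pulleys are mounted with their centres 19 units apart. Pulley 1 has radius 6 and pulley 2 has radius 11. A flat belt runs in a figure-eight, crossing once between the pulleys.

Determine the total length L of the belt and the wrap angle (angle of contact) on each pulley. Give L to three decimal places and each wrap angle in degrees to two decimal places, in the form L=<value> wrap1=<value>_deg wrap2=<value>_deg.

L=108.044 wrap1=306.95_deg wrap2=306.95_deg

crossed belt: β = asin((r1+r2)/C) = asin(17/19) = 63.4746°
wrap1 = wrap2 = π + 2β = 306.9493°
tangent length = C·cosβ = 8.4853
L = (r1+r2)·wrap + 2·C·cosβ = 17·5.3573 + 2·8.4853 = 108.0443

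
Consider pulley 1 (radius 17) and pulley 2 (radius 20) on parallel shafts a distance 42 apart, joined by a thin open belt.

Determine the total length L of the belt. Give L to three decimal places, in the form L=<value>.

L=200.453

open belt: β = asin((r2−r1)/C) = asin(3/42) = 4.0960°
wrap1 = π − 2β = 171.8079°
wrap2 = π + 2β = 188.1921°
tangent length = C·cosβ = 41.8927
L = r1·wrap1 + r2·wrap2 + 2·C·cosβ = 17·2.9986 + 20·3.2846 + 2·41.8927 = 200.4533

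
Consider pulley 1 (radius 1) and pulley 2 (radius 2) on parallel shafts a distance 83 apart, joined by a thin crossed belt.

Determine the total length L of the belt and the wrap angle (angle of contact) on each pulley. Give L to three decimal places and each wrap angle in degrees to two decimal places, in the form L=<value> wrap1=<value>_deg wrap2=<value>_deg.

L=175.533 wrap1=184.14_deg wrap2=184.14_deg

crossed belt: β = asin((r1+r2)/C) = asin(3/83) = 2.0714°
wrap1 = wrap2 = π + 2β = 184.1428°
tangent length = C·cosβ = 82.9458
L = (r1+r2)·wrap + 2·C·cosβ = 3·3.2139 + 2·82.9458 = 175.5332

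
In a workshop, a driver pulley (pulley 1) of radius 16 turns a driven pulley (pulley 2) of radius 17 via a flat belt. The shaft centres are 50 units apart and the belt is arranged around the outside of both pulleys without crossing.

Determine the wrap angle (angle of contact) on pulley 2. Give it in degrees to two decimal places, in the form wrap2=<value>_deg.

open belt: β = asin((r2−r1)/C) = asin(1/50) = 1.1460°
wrap1 = π − 2β = 177.7080°
wrap2 = π + 2β = 182.2920°

wrap2=182.29_deg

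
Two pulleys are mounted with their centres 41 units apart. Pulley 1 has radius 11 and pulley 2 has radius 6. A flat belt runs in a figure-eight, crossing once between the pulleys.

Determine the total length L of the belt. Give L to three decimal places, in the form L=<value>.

crossed belt: β = asin((r1+r2)/C) = asin(17/41) = 24.4963°
wrap1 = wrap2 = π + 2β = 228.9926°
tangent length = C·cosβ = 37.3095
L = (r1+r2)·wrap + 2·C·cosβ = 17·3.9967 + 2·37.3095 = 142.5625

L=142.562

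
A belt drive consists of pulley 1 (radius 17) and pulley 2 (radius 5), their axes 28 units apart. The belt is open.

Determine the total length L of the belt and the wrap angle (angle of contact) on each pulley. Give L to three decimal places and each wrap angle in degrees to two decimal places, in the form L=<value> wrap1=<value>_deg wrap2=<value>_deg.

L=130.341 wrap1=230.75_deg wrap2=129.25_deg

open belt: β = asin((r2−r1)/C) = asin(-12/28) = -25.3769°
wrap1 = π − 2β = 230.7539°
wrap2 = π + 2β = 129.2461°
tangent length = C·cosβ = 25.2982
L = r1·wrap1 + r2·wrap2 + 2·C·cosβ = 17·4.0274 + 5·2.2558 + 2·25.2982 = 130.3413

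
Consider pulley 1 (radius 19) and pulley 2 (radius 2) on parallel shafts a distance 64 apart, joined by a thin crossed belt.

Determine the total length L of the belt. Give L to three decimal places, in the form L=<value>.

L=200.928

crossed belt: β = asin((r1+r2)/C) = asin(21/64) = 19.1550°
wrap1 = wrap2 = π + 2β = 218.3100°
tangent length = C·cosβ = 60.4566
L = (r1+r2)·wrap + 2·C·cosβ = 21·3.8102 + 2·60.4566 = 200.9280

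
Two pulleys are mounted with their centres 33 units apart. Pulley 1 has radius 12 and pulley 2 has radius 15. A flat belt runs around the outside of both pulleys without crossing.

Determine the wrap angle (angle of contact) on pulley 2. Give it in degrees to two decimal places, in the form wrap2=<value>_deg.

open belt: β = asin((r2−r1)/C) = asin(3/33) = 5.2159°
wrap1 = π − 2β = 169.5682°
wrap2 = π + 2β = 190.4318°

wrap2=190.43_deg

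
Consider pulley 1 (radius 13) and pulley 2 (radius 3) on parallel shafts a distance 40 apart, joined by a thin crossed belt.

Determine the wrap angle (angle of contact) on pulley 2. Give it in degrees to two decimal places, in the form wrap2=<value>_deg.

wrap2=227.16_deg

crossed belt: β = asin((r1+r2)/C) = asin(16/40) = 23.5782°
wrap1 = wrap2 = π + 2β = 227.1564°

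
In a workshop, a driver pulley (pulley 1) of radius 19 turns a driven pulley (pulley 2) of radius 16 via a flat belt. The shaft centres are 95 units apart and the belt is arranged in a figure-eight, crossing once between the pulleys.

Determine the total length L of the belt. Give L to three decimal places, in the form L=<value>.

crossed belt: β = asin((r1+r2)/C) = asin(35/95) = 21.6183°
wrap1 = wrap2 = π + 2β = 223.2365°
tangent length = C·cosβ = 88.3176
L = (r1+r2)·wrap + 2·C·cosβ = 35·3.8962 + 2·88.3176 = 313.0027

L=313.003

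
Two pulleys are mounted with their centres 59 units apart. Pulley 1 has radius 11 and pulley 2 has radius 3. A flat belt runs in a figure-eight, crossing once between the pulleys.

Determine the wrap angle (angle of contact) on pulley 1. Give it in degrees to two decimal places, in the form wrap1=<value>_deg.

crossed belt: β = asin((r1+r2)/C) = asin(14/59) = 13.7265°
wrap1 = wrap2 = π + 2β = 207.4531°

wrap1=207.45_deg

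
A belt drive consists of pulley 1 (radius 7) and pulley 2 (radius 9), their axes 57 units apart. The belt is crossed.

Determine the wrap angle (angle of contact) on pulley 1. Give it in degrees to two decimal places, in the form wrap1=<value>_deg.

crossed belt: β = asin((r1+r2)/C) = asin(16/57) = 16.3021°
wrap1 = wrap2 = π + 2β = 212.6042°

wrap1=212.60_deg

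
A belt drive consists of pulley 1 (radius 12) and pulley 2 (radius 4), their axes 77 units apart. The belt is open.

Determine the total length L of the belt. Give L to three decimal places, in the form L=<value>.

L=205.097

open belt: β = asin((r2−r1)/C) = asin(-8/77) = -5.9636°
wrap1 = π − 2β = 191.9271°
wrap2 = π + 2β = 168.0729°
tangent length = C·cosβ = 76.5833
L = r1·wrap1 + r2·wrap2 + 2·C·cosβ = 12·3.3498 + 4·2.9334 + 2·76.5833 = 205.0974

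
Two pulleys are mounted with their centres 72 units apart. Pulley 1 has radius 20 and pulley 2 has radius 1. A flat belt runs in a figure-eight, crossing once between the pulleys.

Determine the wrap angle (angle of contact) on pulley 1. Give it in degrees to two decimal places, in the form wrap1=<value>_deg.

wrap1=213.92_deg

crossed belt: β = asin((r1+r2)/C) = asin(21/72) = 16.9578°
wrap1 = wrap2 = π + 2β = 213.9155°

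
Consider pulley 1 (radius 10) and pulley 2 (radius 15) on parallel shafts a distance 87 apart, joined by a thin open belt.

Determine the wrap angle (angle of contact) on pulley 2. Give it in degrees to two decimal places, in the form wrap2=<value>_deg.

wrap2=186.59_deg

open belt: β = asin((r2−r1)/C) = asin(5/87) = 3.2947°
wrap1 = π − 2β = 173.4106°
wrap2 = π + 2β = 186.5894°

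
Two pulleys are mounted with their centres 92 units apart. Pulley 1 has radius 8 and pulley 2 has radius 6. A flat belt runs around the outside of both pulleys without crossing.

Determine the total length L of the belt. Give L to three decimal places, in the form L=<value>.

L=228.026

open belt: β = asin((r2−r1)/C) = asin(-2/92) = -1.2457°
wrap1 = π − 2β = 182.4913°
wrap2 = π + 2β = 177.5087°
tangent length = C·cosβ = 91.9783
L = r1·wrap1 + r2·wrap2 + 2·C·cosβ = 8·3.1851 + 6·3.0981 + 2·91.9783 = 228.0258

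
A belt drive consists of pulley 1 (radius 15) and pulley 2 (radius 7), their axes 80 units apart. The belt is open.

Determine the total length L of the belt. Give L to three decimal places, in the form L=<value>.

L=229.916

open belt: β = asin((r2−r1)/C) = asin(-8/80) = -5.7392°
wrap1 = π − 2β = 191.4783°
wrap2 = π + 2β = 168.5217°
tangent length = C·cosβ = 79.5990
L = r1·wrap1 + r2·wrap2 + 2·C·cosβ = 15·3.3419 + 7·2.9413 + 2·79.5990 = 229.9157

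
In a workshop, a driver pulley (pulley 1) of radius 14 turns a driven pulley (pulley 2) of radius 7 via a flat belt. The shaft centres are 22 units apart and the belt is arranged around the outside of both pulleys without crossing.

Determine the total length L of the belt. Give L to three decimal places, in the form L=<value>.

L=112.220

open belt: β = asin((r2−r1)/C) = asin(-7/22) = -18.5530°
wrap1 = π − 2β = 217.1060°
wrap2 = π + 2β = 142.8940°
tangent length = C·cosβ = 20.8567
L = r1·wrap1 + r2·wrap2 + 2·C·cosβ = 14·3.7892 + 7·2.4940 + 2·20.8567 = 112.2201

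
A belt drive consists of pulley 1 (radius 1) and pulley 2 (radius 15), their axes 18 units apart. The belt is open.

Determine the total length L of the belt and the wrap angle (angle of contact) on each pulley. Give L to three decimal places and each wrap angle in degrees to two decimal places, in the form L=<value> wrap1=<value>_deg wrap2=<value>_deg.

L=97.844 wrap1=77.88_deg wrap2=282.12_deg

open belt: β = asin((r2−r1)/C) = asin(14/18) = 51.0576°
wrap1 = π − 2β = 77.8849°
wrap2 = π + 2β = 282.1151°
tangent length = C·cosβ = 11.3137
L = r1·wrap1 + r2·wrap2 + 2·C·cosβ = 1·1.3593 + 15·4.9238 + 2·11.3137 = 97.8443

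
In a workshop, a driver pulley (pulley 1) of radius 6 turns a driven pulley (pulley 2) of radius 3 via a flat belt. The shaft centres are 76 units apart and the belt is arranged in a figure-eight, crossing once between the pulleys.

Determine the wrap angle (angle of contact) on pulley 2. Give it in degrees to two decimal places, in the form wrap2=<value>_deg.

crossed belt: β = asin((r1+r2)/C) = asin(9/76) = 6.8010°
wrap1 = wrap2 = π + 2β = 193.6020°

wrap2=193.60_deg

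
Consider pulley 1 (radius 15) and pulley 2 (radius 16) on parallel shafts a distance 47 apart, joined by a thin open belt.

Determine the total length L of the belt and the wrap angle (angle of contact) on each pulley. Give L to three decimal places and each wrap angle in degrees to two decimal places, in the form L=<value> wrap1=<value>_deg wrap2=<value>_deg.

L=191.411 wrap1=177.56_deg wrap2=182.44_deg

open belt: β = asin((r2−r1)/C) = asin(1/47) = 1.2192°
wrap1 = π − 2β = 177.5617°
wrap2 = π + 2β = 182.4383°
tangent length = C·cosβ = 46.9894
L = r1·wrap1 + r2·wrap2 + 2·C·cosβ = 15·3.0990 + 16·3.1841 + 2·46.9894 = 191.4106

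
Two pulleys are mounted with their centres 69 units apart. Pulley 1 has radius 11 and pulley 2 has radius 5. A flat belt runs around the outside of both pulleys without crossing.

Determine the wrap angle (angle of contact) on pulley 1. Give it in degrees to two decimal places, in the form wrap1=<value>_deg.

open belt: β = asin((r2−r1)/C) = asin(-6/69) = -4.9885°
wrap1 = π − 2β = 189.9771°
wrap2 = π + 2β = 170.0229°

wrap1=189.98_deg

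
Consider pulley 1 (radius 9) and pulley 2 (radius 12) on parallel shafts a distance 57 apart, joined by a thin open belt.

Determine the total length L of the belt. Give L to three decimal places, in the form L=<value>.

L=180.131

open belt: β = asin((r2−r1)/C) = asin(3/57) = 3.0170°
wrap1 = π − 2β = 173.9661°
wrap2 = π + 2β = 186.0339°
tangent length = C·cosβ = 56.9210
L = r1·wrap1 + r2·wrap2 + 2·C·cosβ = 9·3.0363 + 12·3.2469 + 2·56.9210 = 180.1314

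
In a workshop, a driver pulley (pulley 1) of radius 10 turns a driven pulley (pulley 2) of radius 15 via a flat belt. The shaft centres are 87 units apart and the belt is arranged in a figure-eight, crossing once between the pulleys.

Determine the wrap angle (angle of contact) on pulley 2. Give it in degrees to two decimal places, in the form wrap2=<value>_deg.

crossed belt: β = asin((r1+r2)/C) = asin(25/87) = 16.6997°
wrap1 = wrap2 = π + 2β = 213.3995°

wrap2=213.40_deg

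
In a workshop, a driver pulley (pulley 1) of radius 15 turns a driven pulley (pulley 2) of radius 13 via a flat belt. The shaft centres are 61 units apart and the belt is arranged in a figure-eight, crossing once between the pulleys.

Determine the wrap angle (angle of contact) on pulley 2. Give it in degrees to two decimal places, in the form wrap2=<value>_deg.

wrap2=234.65_deg

crossed belt: β = asin((r1+r2)/C) = asin(28/61) = 27.3237°
wrap1 = wrap2 = π + 2β = 234.6473°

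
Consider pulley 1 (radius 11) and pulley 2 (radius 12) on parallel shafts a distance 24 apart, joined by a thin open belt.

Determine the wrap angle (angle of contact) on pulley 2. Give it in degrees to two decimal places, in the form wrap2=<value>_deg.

open belt: β = asin((r2−r1)/C) = asin(1/24) = 2.3880°
wrap1 = π − 2β = 175.2240°
wrap2 = π + 2β = 184.7760°

wrap2=184.78_deg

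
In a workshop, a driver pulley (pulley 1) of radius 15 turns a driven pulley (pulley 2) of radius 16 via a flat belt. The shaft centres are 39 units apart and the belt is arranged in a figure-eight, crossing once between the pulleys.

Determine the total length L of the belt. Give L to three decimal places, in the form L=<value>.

L=201.683

crossed belt: β = asin((r1+r2)/C) = asin(31/39) = 52.6431°
wrap1 = wrap2 = π + 2β = 285.2863°
tangent length = C·cosβ = 23.6643
L = (r1+r2)·wrap + 2·C·cosβ = 31·4.9792 + 2·23.6643 = 201.6834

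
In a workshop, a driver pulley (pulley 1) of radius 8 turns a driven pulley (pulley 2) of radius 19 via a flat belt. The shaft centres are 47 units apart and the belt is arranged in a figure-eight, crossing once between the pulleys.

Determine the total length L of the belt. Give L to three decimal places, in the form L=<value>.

crossed belt: β = asin((r1+r2)/C) = asin(27/47) = 35.0624°
wrap1 = wrap2 = π + 2β = 250.1248°
tangent length = C·cosβ = 38.4708
L = (r1+r2)·wrap + 2·C·cosβ = 27·4.3655 + 2·38.4708 = 194.8101

L=194.810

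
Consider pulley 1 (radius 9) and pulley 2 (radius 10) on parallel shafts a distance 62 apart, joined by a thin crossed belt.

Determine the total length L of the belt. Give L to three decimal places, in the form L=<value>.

crossed belt: β = asin((r1+r2)/C) = asin(19/62) = 17.8455°
wrap1 = wrap2 = π + 2β = 215.6910°
tangent length = C·cosβ = 59.0169
L = (r1+r2)·wrap + 2·C·cosβ = 19·3.7645 + 2·59.0169 = 189.5597

L=189.560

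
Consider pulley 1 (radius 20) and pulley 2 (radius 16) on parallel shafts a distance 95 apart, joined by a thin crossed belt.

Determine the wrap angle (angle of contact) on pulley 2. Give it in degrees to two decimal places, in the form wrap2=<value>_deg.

crossed belt: β = asin((r1+r2)/C) = asin(36/95) = 22.2685°
wrap1 = wrap2 = π + 2β = 224.5370°

wrap2=224.54_deg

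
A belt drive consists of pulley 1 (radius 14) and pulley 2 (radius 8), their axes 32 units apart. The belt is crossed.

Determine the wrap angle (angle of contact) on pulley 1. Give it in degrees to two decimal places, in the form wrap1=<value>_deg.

crossed belt: β = asin((r1+r2)/C) = asin(22/32) = 43.4325°
wrap1 = wrap2 = π + 2β = 266.8651°

wrap1=266.87_deg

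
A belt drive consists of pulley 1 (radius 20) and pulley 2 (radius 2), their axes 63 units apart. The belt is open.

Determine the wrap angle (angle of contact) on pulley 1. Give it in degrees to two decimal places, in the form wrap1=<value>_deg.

wrap1=213.20_deg

open belt: β = asin((r2−r1)/C) = asin(-18/63) = -16.6015°
wrap1 = π − 2β = 213.2031°
wrap2 = π + 2β = 146.7969°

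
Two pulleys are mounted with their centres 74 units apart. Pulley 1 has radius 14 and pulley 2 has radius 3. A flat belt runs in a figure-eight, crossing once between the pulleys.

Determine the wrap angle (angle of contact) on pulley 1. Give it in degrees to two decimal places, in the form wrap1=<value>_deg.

crossed belt: β = asin((r1+r2)/C) = asin(17/74) = 13.2812°
wrap1 = wrap2 = π + 2β = 206.5623°

wrap1=206.56_deg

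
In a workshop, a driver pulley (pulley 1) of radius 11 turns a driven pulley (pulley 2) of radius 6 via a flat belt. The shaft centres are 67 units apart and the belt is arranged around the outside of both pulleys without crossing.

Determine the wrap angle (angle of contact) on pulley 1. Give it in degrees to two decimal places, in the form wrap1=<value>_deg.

open belt: β = asin((r2−r1)/C) = asin(-5/67) = -4.2798°
wrap1 = π − 2β = 188.5596°
wrap2 = π + 2β = 171.4404°

wrap1=188.56_deg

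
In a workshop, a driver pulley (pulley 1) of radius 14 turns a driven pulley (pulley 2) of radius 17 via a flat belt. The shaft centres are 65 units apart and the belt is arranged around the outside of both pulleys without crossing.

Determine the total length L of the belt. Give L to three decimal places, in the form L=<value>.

L=227.528

open belt: β = asin((r2−r1)/C) = asin(3/65) = 2.6454°
wrap1 = π − 2β = 174.7093°
wrap2 = π + 2β = 185.2907°
tangent length = C·cosβ = 64.9307
L = r1·wrap1 + r2·wrap2 + 2·C·cosβ = 14·3.0493 + 17·3.2339 + 2·64.9307 = 227.5279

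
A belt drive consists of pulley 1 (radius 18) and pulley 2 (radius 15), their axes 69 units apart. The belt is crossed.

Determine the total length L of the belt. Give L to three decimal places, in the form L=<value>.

crossed belt: β = asin((r1+r2)/C) = asin(33/69) = 28.5719°
wrap1 = wrap2 = π + 2β = 237.1438°
tangent length = C·cosβ = 60.5970
L = (r1+r2)·wrap + 2·C·cosβ = 33·4.1389 + 2·60.5970 = 257.7791

L=257.779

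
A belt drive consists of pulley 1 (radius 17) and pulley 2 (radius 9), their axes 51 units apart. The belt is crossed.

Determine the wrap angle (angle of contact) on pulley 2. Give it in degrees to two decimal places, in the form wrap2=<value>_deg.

wrap2=241.30_deg

crossed belt: β = asin((r1+r2)/C) = asin(26/51) = 30.6508°
wrap1 = wrap2 = π + 2β = 241.3015°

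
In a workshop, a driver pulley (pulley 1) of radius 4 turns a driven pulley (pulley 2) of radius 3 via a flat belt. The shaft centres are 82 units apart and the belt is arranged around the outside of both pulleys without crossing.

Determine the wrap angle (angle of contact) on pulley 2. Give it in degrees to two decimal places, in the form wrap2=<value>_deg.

open belt: β = asin((r2−r1)/C) = asin(-1/82) = -0.6987°
wrap1 = π − 2β = 181.3975°
wrap2 = π + 2β = 178.6025°

wrap2=178.60_deg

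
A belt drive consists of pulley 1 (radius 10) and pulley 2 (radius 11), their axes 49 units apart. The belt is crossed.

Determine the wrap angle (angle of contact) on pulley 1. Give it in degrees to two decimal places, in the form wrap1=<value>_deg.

crossed belt: β = asin((r1+r2)/C) = asin(21/49) = 25.3769°
wrap1 = wrap2 = π + 2β = 230.7539°

wrap1=230.75_deg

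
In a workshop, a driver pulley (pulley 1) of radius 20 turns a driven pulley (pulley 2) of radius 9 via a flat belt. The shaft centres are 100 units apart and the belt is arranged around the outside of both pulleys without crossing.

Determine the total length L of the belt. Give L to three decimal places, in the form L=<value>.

L=292.317

open belt: β = asin((r2−r1)/C) = asin(-11/100) = -6.3153°
wrap1 = π − 2β = 192.6306°
wrap2 = π + 2β = 167.3694°
tangent length = C·cosβ = 99.3932
L = r1·wrap1 + r2·wrap2 + 2·C·cosβ = 20·3.3620 + 9·2.9211 + 2·99.3932 = 292.3174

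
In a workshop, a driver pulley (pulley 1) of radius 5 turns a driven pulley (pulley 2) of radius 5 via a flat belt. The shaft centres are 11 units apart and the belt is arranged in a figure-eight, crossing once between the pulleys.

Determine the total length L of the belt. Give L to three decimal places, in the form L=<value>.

crossed belt: β = asin((r1+r2)/C) = asin(10/11) = 65.3800°
wrap1 = wrap2 = π + 2β = 310.7600°
tangent length = C·cosβ = 4.5826
L = (r1+r2)·wrap + 2·C·cosβ = 10·5.4238 + 2·4.5826 = 63.4030

L=63.403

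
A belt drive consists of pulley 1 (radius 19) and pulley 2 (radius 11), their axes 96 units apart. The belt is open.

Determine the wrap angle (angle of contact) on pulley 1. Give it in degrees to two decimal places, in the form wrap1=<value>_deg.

open belt: β = asin((r2−r1)/C) = asin(-8/96) = -4.7802°
wrap1 = π − 2β = 189.5604°
wrap2 = π + 2β = 170.4396°

wrap1=189.56_deg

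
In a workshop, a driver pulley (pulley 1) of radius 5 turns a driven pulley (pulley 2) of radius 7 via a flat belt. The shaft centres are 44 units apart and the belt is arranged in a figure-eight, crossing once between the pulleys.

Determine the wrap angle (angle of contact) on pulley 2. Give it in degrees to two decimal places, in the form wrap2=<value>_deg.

wrap2=211.65_deg

crossed belt: β = asin((r1+r2)/C) = asin(12/44) = 15.8266°
wrap1 = wrap2 = π + 2β = 211.6532°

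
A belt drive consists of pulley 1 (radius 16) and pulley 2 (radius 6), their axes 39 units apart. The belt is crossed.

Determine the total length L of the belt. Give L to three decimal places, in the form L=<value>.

crossed belt: β = asin((r1+r2)/C) = asin(22/39) = 34.3400°
wrap1 = wrap2 = π + 2β = 248.6800°
tangent length = C·cosβ = 32.2025
L = (r1+r2)·wrap + 2·C·cosβ = 22·4.3403 + 2·32.2025 = 159.8912

L=159.891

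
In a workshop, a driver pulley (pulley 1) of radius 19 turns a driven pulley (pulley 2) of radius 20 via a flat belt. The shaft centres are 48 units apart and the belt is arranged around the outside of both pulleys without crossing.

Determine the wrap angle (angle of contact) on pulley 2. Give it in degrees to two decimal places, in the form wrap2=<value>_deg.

wrap2=182.39_deg

open belt: β = asin((r2−r1)/C) = asin(1/48) = 1.1937°
wrap1 = π − 2β = 177.6125°
wrap2 = π + 2β = 182.3875°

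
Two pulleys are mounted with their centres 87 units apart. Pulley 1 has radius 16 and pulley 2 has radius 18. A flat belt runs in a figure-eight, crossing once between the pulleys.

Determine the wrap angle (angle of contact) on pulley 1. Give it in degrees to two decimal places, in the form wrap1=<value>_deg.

crossed belt: β = asin((r1+r2)/C) = asin(34/87) = 23.0046°
wrap1 = wrap2 = π + 2β = 226.0091°

wrap1=226.01_deg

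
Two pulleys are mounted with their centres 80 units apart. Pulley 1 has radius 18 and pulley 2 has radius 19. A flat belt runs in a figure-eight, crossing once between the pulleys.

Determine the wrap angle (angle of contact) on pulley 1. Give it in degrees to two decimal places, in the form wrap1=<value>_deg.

crossed belt: β = asin((r1+r2)/C) = asin(37/80) = 27.5485°
wrap1 = wrap2 = π + 2β = 235.0971°

wrap1=235.10_deg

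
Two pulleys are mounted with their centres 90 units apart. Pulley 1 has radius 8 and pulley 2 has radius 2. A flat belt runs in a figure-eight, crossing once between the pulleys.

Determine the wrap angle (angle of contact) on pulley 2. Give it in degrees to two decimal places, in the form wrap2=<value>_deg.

crossed belt: β = asin((r1+r2)/C) = asin(10/90) = 6.3794°
wrap1 = wrap2 = π + 2β = 192.7587°

wrap2=192.76_deg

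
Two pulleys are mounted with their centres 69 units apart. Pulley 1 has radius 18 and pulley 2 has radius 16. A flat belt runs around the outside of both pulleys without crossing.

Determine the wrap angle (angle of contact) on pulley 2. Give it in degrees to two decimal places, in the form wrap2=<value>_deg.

open belt: β = asin((r2−r1)/C) = asin(-2/69) = -1.6610°
wrap1 = π − 2β = 183.3220°
wrap2 = π + 2β = 176.6780°

wrap2=176.68_deg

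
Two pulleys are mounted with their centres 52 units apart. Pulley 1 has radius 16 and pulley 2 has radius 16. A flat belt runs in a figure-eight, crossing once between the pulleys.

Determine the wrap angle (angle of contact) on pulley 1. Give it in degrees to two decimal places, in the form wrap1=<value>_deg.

crossed belt: β = asin((r1+r2)/C) = asin(32/52) = 37.9799°
wrap1 = wrap2 = π + 2β = 255.9597°

wrap1=255.96_deg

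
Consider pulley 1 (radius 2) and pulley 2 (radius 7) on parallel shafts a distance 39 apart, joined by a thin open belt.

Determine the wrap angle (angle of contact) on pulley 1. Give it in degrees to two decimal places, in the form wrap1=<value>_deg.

wrap1=165.27_deg

open belt: β = asin((r2−r1)/C) = asin(5/39) = 7.3659°
wrap1 = π − 2β = 165.2682°
wrap2 = π + 2β = 194.7318°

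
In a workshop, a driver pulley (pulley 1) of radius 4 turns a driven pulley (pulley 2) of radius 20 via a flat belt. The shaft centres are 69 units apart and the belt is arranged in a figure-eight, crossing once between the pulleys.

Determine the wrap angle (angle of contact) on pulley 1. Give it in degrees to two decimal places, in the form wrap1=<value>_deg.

crossed belt: β = asin((r1+r2)/C) = asin(24/69) = 20.3544°
wrap1 = wrap2 = π + 2β = 220.7088°

wrap1=220.71_deg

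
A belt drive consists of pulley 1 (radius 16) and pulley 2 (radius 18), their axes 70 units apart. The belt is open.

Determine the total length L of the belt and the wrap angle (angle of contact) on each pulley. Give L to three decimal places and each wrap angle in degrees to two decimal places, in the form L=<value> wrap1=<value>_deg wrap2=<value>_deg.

open belt: β = asin((r2−r1)/C) = asin(2/70) = 1.6372°
wrap1 = π − 2β = 176.7255°
wrap2 = π + 2β = 183.2745°
tangent length = C·cosβ = 69.9714
L = r1·wrap1 + r2·wrap2 + 2·C·cosβ = 16·3.0844 + 18·3.1987 + 2·69.9714 = 246.8713

L=246.871 wrap1=176.73_deg wrap2=183.27_deg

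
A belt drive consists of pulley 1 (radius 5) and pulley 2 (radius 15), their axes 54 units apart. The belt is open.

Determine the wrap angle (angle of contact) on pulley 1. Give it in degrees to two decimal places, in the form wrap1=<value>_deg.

open belt: β = asin((r2−r1)/C) = asin(10/54) = 10.6719°
wrap1 = π − 2β = 158.6561°
wrap2 = π + 2β = 201.3439°

wrap1=158.66_deg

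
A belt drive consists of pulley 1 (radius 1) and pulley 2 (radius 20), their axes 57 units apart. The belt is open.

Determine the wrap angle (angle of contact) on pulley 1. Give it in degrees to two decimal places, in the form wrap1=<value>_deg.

open belt: β = asin((r2−r1)/C) = asin(19/57) = 19.4712°
wrap1 = π − 2β = 141.0576°
wrap2 = π + 2β = 218.9424°

wrap1=141.06_deg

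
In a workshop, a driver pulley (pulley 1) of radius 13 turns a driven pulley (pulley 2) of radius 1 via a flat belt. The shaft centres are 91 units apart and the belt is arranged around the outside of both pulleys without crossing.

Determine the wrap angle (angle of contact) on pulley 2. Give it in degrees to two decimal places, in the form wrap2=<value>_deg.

wrap2=164.84_deg

open belt: β = asin((r2−r1)/C) = asin(-12/91) = -7.5776°
wrap1 = π − 2β = 195.1551°
wrap2 = π + 2β = 164.8449°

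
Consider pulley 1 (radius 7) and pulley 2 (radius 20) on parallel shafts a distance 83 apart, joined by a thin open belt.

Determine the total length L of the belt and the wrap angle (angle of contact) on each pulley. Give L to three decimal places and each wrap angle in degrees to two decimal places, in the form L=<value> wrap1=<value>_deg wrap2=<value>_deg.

L=252.863 wrap1=161.98_deg wrap2=198.02_deg

open belt: β = asin((r2−r1)/C) = asin(13/83) = 9.0111°
wrap1 = π − 2β = 161.9777°
wrap2 = π + 2β = 198.0223°
tangent length = C·cosβ = 81.9756
L = r1·wrap1 + r2·wrap2 + 2·C·cosβ = 7·2.8270 + 20·3.4561 + 2·81.9756 = 252.8633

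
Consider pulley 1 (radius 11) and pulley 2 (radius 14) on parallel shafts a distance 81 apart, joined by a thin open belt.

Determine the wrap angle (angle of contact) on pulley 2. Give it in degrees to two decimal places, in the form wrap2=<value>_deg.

wrap2=184.25_deg

open belt: β = asin((r2−r1)/C) = asin(3/81) = 2.1226°
wrap1 = π − 2β = 175.7549°
wrap2 = π + 2β = 184.2451°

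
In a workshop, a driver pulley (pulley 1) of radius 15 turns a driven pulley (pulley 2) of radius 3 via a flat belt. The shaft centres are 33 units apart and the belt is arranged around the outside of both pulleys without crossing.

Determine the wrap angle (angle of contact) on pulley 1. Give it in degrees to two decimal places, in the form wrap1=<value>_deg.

wrap1=222.65_deg

open belt: β = asin((r2−r1)/C) = asin(-12/33) = -21.3237°
wrap1 = π − 2β = 222.6474°
wrap2 = π + 2β = 137.3526°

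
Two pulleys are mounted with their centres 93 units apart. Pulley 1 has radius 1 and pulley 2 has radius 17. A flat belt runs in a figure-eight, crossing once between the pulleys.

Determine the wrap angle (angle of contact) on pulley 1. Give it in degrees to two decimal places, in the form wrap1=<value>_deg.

crossed belt: β = asin((r1+r2)/C) = asin(18/93) = 11.1599°
wrap1 = wrap2 = π + 2β = 202.3199°

wrap1=202.32_deg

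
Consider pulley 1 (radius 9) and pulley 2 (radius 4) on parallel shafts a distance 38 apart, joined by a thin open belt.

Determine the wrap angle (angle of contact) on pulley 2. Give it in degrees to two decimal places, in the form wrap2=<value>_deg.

open belt: β = asin((r2−r1)/C) = asin(-5/38) = -7.5608°
wrap1 = π − 2β = 195.1217°
wrap2 = π + 2β = 164.8783°

wrap2=164.88_deg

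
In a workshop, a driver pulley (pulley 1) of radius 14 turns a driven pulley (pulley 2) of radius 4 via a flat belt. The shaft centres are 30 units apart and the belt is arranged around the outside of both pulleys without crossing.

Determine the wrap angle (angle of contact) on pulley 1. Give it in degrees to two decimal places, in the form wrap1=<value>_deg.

open belt: β = asin((r2−r1)/C) = asin(-10/30) = -19.4712°
wrap1 = π − 2β = 218.9424°
wrap2 = π + 2β = 141.0576°

wrap1=218.94_deg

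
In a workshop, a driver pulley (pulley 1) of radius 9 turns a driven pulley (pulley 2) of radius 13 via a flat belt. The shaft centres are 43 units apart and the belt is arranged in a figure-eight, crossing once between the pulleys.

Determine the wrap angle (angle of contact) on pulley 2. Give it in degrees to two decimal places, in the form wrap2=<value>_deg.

crossed belt: β = asin((r1+r2)/C) = asin(22/43) = 30.7723°
wrap1 = wrap2 = π + 2β = 241.5446°

wrap2=241.54_deg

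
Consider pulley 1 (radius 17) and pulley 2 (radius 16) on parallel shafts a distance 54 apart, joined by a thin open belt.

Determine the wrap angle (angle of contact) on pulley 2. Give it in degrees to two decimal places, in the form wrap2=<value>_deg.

wrap2=177.88_deg

open belt: β = asin((r2−r1)/C) = asin(-1/54) = -1.0611°
wrap1 = π − 2β = 182.1222°
wrap2 = π + 2β = 177.8778°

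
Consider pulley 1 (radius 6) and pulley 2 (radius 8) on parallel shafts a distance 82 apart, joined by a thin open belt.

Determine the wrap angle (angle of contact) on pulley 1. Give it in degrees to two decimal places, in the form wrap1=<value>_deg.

wrap1=177.20_deg

open belt: β = asin((r2−r1)/C) = asin(2/82) = 1.3976°
wrap1 = π − 2β = 177.2048°
wrap2 = π + 2β = 182.7952°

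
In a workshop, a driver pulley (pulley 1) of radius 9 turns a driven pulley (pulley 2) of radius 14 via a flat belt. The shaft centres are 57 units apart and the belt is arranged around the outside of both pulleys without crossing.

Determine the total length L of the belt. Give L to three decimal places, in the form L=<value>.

open belt: β = asin((r2−r1)/C) = asin(5/57) = 5.0324°
wrap1 = π − 2β = 169.9352°
wrap2 = π + 2β = 190.0648°
tangent length = C·cosβ = 56.7803
L = r1·wrap1 + r2·wrap2 + 2·C·cosβ = 9·2.9659 + 14·3.3173 + 2·56.7803 = 186.6955

L=186.696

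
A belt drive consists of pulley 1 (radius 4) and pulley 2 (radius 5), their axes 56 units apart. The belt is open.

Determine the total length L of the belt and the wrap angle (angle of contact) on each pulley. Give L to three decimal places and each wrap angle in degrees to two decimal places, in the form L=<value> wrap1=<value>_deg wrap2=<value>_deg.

open belt: β = asin((r2−r1)/C) = asin(1/56) = 1.0232°
wrap1 = π − 2β = 177.9536°
wrap2 = π + 2β = 182.0464°
tangent length = C·cosβ = 55.9911
L = r1·wrap1 + r2·wrap2 + 2·C·cosβ = 4·3.1059 + 5·3.1773 + 2·55.9911 = 140.2922

L=140.292 wrap1=177.95_deg wrap2=182.05_deg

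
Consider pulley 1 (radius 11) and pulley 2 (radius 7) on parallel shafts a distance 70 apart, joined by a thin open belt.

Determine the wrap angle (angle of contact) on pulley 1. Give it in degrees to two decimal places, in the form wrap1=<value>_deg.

open belt: β = asin((r2−r1)/C) = asin(-4/70) = -3.2758°
wrap1 = π − 2β = 186.5517°
wrap2 = π + 2β = 173.4483°

wrap1=186.55_deg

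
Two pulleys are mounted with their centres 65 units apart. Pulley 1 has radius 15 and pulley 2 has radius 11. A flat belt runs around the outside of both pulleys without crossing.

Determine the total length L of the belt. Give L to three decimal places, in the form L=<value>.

L=211.928

open belt: β = asin((r2−r1)/C) = asin(-4/65) = -3.5281°
wrap1 = π − 2β = 187.0562°
wrap2 = π + 2β = 172.9438°
tangent length = C·cosβ = 64.8768
L = r1·wrap1 + r2·wrap2 + 2·C·cosβ = 15·3.2647 + 11·3.0184 + 2·64.8768 = 211.9276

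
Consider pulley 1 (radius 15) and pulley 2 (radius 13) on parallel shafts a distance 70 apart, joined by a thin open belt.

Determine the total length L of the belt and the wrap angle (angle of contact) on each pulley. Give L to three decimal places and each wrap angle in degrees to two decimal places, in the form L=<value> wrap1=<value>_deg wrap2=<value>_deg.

L=228.022 wrap1=183.27_deg wrap2=176.73_deg

open belt: β = asin((r2−r1)/C) = asin(-2/70) = -1.6372°
wrap1 = π − 2β = 183.2745°
wrap2 = π + 2β = 176.7255°
tangent length = C·cosβ = 69.9714
L = r1·wrap1 + r2·wrap2 + 2·C·cosβ = 15·3.1987 + 13·3.0844 + 2·69.9714 = 228.0217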